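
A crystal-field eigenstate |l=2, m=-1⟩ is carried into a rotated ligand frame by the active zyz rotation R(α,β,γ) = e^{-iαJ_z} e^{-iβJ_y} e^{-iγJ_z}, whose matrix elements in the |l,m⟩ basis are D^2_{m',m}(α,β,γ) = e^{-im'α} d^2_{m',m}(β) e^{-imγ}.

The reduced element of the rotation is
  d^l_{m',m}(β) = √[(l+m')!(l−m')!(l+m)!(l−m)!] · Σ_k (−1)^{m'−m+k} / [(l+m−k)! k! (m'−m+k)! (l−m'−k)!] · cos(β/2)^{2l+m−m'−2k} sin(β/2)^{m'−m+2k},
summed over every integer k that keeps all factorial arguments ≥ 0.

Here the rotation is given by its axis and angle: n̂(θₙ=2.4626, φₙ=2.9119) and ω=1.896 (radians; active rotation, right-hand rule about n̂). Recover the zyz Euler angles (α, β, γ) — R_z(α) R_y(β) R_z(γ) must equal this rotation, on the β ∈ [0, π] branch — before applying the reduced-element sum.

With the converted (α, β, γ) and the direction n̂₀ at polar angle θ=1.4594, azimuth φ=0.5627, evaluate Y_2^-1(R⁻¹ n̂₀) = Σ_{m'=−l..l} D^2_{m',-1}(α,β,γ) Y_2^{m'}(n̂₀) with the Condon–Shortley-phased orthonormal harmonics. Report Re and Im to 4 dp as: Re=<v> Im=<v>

Re=-0.1794 Im=-0.2050

Axis–angle → zyz. n̂ = (sinθₙcosφₙ, sinθₙsinφₙ, cosθₙ) = (-0.611516, +0.142984, -0.778206), ω = 1.8960.
R = I cosω + sinω [n̂]ₓ + (1−cosω) n̂n̂ᵀ gives
  R = [+0.173928, +0.622043, +0.763421; -0.852790, -0.292525, +0.432641; +0.492441, -0.726286, +0.479594]
β = atan2(√(R₁₃²+R₂₃²), R₃₃) = 1.070604; α = atan2(R₂₃, R₁₃) mod 2π = 0.515585; γ = atan2(R₃₂, −R₃₁) mod 2π = 4.116563
Need the full column D^2_{m',-1} for m'=−2..2 at α=0.5156, β=1.0706, γ=4.1166.
cos(β/2)=0.860115, sin(β/2)=0.510101
d^2_{-2,-1}: single k=1 term ⇒ +0.649165;  D = +0.273767-0.588614i
d^2_{-1,-1}: k∈[0..1] ⇒ +0.547300 -0.577492 = -0.030193;  D = +0.002420+0.030095i
d^2_{0,-1}: k∈[0..1] ⇒ -0.795061 +0.279641 = -0.515421;  D = +0.289250+0.426606i
d^2_{1,-1}: k∈[0..1] ⇒ +0.577492 -0.067706 = +0.509787;  D = -0.456935-0.226038i
d^2_{2,-1}: single k=0 term ⇒ -0.228326;  D = +0.227965-0.012825i
Y_2^{m'}(θ=1.4594,φ=0.5627) and Σ D·Y over m':
  (+0.2738-0.5886i)·(+0.1644-0.3443i)  (+0.0024+0.0301i)·(+0.0722-0.0455i)  (+0.2893+0.4266i)·(-0.3037+0.0000i)  (-0.4569-0.2260i)·(-0.0722-0.0455i)  (+0.2280-0.0128i)·(+0.1644+0.3443i)
Y_2^-1(R⁻¹ n̂) = -0.179377-0.204994i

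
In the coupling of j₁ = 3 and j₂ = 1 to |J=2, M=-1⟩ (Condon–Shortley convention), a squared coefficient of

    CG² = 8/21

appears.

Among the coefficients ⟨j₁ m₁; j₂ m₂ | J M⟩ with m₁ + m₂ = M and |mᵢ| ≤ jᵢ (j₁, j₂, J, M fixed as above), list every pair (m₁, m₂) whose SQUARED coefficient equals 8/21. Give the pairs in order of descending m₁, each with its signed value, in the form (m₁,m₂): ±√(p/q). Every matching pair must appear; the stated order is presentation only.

(-1,0): −√(8/21)

Admissible pairs with m₁+m₂ = M = -1: (-2,1), (-1,0), (0,-1)
  (m₁,m₂)=(0,-1): CG² = 1/7, CG = +√(1/7)
  (m₁,m₂)=(-1,0): CG² = 8/21, CG = −√(8/21)   ← matches the target
  (m₁,m₂)=(-2,1): CG² = 10/21, CG = +√(10/21)
Pairs with CG² = 8/21: (-1,0): −√(8/21)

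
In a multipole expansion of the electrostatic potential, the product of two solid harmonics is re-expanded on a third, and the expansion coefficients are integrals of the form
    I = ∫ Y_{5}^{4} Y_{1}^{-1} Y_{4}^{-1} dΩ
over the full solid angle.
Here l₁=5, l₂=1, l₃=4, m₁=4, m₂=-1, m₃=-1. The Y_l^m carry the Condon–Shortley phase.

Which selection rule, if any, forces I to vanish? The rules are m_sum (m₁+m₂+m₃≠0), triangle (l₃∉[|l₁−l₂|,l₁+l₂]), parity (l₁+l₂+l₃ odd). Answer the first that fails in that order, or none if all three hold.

m_sum

Σmᵢ = 2  ✗
l₃∈[|l₁−l₂|,l₁+l₂]=[4,6], have l₃=4
Σlᵢ = 10 ⇒ even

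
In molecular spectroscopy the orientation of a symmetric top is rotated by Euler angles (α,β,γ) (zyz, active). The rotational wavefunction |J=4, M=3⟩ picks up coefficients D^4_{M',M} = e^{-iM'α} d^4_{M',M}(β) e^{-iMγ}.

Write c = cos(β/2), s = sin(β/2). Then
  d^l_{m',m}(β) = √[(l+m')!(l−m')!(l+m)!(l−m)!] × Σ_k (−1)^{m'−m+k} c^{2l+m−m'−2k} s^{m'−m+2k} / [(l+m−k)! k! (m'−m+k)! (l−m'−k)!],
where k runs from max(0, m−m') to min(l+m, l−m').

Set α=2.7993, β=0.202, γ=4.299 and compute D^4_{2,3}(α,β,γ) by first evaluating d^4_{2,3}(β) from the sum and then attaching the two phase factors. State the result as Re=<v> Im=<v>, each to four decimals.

First d^4_{2,3}(β=0.2020), then the phase factors e^{-i(2)α} and e^{-i(3)γ}:
Half-angle: c=0.994904, s=0.100828. N=√(720·2·5040·1)=2693.993318
The bounds max(0,m−m')=1 and min(l+m,l−m')=2 give 2 terms
  k=1: (−1)^0·2693.9933/(720)·0.9949^7·0.1008^1 = +0.364011
  k=2: (−1)^1·2693.9933/(240)·0.9949^5·0.1008^3 = -0.011216
d^4_{2,3}(0.2020) = +0.364011 -0.011216 = +0.352795
Attach z-rotation phases: D = e^{-i(2)(2.7993)}·(+0.352795)·e^{-i(3)(4.2990)} = +0.330925+0.122283i

Re=0.3309 Im=0.1223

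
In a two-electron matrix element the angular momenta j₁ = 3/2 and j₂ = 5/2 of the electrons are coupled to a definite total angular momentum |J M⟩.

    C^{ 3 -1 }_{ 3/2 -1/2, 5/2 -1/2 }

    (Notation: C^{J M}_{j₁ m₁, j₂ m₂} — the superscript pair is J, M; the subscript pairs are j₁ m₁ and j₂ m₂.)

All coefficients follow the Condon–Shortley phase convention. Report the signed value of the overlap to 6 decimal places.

j₁+j₂−J=1  J+j₁−j₂=2  J−j₁+j₂=4  j₁+j₂+J+1=8
(j₁±m₁, j₂±m₂, J±M) = (1,2,2,3,2,4)
P² = 48/5
sum k=0..1:
  [0] +1/8 = 1/8
  [1] −1/6 = -1/6
S = -1/24
C² = P²·S² = 1/60 ; C = -0.129099

-0.129099  (= −√(1/60))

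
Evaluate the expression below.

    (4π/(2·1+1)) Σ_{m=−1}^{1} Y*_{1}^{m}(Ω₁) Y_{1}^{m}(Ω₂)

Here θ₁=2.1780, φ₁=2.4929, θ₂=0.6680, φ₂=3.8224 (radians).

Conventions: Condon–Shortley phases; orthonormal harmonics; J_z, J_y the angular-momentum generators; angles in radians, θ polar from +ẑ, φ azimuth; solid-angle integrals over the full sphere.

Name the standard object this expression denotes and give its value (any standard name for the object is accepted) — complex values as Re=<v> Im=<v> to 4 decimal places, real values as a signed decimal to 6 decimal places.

This sum is the spherical-harmonic addition theorem: it equals the Legendre polynomial P_l(cos γ) of the angle γ between the two directions.
Expand P_1 via completeness: Σ_{m} conj(Y_{1,m}) at Ω₁ times Y_{1,m} at Ω₂ —
  [-1]  conj(Y_{1,-1})(Ω₁) = (-0.226102, 0.171418) ; Y_{1,-1}(Ω₂) = (-0.166296, 0.134699) ; Δ = (0.014510, -0.058962)
  [+0]  conj(Y_{1,0})(Ω₁) = (-0.278784, -0.000000) ; Y_{1,0}(Ω₂) = (0.383583, 0.000000) ; Δ = (-0.106937, -0.000000)
  [+1]  conj(Y_{1,1})(Ω₁) = (0.226102, 0.171418) ; Y_{1,1}(Ω₂) = (0.166296, 0.134699) ; Δ = (0.014510, 0.058962)
Accumulated sum (-0.077917, 0.000000); after 4π/(2l+1) scaling, (-0.326377, 0.000000) ⇒ P_1 = -0.326377

Legendre polynomial (addition theorem), -0.326377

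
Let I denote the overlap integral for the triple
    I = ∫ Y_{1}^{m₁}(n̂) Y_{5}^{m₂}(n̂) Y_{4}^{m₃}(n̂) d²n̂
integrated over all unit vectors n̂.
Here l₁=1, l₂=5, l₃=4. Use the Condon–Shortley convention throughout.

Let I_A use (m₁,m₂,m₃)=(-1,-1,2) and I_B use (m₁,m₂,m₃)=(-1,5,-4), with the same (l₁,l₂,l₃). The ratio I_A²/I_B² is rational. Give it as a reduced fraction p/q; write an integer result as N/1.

Same 1,5,4: normalisation and zero-m 3j drop out of the ratio.
A: Δ: 2! 0! 8! / 11! → 1/495; sum: t=2:+1/2880 = 1/2880; 3j²(1 5 4; -1 -1 2) = Δ·Π!·Σ² = 2/165  (sign +1)
B: Δ: 2! 0! 8! / 11! → 1/495; sum: t=2:+1/80640 = 1/80640; 3j²(1 5 4; -1 5 -4) = Δ·Π!·Σ² = 1/11  (sign +1)
I_A²/I_B² = (2/165)/(1/11) = 2/15

2/15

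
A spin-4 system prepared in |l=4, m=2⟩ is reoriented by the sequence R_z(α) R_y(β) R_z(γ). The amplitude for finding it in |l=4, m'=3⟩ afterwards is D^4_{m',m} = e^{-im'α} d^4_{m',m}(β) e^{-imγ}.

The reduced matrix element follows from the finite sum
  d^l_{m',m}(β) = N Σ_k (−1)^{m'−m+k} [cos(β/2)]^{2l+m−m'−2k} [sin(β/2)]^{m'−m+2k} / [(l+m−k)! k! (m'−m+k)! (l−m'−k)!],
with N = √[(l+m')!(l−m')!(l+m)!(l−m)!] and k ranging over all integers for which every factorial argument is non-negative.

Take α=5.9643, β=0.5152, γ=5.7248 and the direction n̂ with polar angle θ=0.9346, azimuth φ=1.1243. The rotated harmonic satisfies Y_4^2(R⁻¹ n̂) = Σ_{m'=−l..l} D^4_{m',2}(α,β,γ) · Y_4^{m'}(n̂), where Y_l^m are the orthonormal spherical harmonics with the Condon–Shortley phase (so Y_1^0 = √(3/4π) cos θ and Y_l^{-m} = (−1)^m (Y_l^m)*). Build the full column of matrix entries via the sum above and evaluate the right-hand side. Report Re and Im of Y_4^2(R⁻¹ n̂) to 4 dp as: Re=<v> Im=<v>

Need the full column D^4_{m',2} for m'=−4..4 at α=5.9643, β=0.5152, γ=5.7248.
cos(β/2)=0.967004, sin(β/2)=0.254760
d^4_{-4,2}: single k=6 term ⇒ +0.001353;  D = +0.001336-0.000214i
d^4_{-3,2}: k∈[5..6] ⇒ +0.010893 -0.000252 = +0.010641;  D = +0.010504+0.001696i
d^4_{-2,2}: k∈[4..6] ⇒ +0.055250 -0.003068 +0.000018 = +0.052200;  D = +0.046325+0.024059i
d^4_{-1,2}: k∈[3..5] ⇒ +0.197721 -0.020585 +0.000286 = +0.177422;  D = +0.123880+0.127013i
d^4_{0,2}: k∈[2..4] ⇒ +0.503449 -0.093182 +0.002425 = +0.412692;  D = +0.181002+0.370882i
d^4_{1,2}: k∈[1..3] ⇒ +0.854608 -0.296582 +0.013723 = +0.571749;  D = +0.077031+0.566536i
d^4_{2,2}: k∈[0..2] ⇒ +0.764587 -0.636818 +0.055250 = +0.183019;  D = -0.033440+0.179938i
d^4_{3,2}: k∈[0..1] ⇒ -0.753693 +0.156936 = -0.596757;  D = +0.287477-0.522949i
d^4_{4,2}: single k=0 term ⇒ +0.280810;  D = -0.205603+0.191263i
Y_4^{m'}(θ=0.9346,φ=1.1243) and Σ D·Y over m':
  (+0.0013-0.0002i)·(-0.0396+0.1810i)  (+0.0105+0.0017i)·(-0.3767+0.0887i)  (+0.0463+0.0241i)·(-0.1997-0.2480i)  (+0.1239+0.1270i)·(-0.0516+0.1079i)  (+0.1810+0.3709i)·(-0.3415+0.0000i)  (+0.0770+0.5665i)·(+0.0516+0.1079i)  (-0.0334+0.1799i)·(-0.1997+0.2480i)  (+0.2875-0.5229i)·(+0.3767+0.0887i)  (-0.2056+0.1913i)·(-0.0396-0.1810i)
Y_4^2(R⁻¹ n̂) = +0.013033-0.284122i

Re=0.0130 Im=-0.2841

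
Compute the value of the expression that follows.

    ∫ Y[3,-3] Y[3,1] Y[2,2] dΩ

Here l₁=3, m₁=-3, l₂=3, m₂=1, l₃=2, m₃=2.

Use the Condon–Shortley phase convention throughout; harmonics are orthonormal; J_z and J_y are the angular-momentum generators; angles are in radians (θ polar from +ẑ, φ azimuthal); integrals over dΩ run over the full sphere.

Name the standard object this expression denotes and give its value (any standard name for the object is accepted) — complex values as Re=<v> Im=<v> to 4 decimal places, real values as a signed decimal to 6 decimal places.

This is a Gaunt coefficient — the integral of a triple product of spherical harmonics over the sphere.
Rules hold: Σm=0, L=8 even, 0≤2≤6.
N = 7·7·5 = 245
Δ = 4!·2!·2!/9! = 1/3780
Racah Σ t=1..3: t=1:−1/24 t=2:+1/4 t=3:−1/24 = 1/6
⇒ 3j(3 3 2; 0 0 0)² = 4/105, sgn +1
Racah Σ t=4..4: t=4:+1/96 = 1/96
⇒ 3j(3 3 2; -3 1 2)² = 1/42, sgn +1
4πI² = N·(3j₀)²·(3jₘ)² = 2/9
I = +1·√(0.222222/4π) = 0.13298076

Gaunt coefficient, +0.132981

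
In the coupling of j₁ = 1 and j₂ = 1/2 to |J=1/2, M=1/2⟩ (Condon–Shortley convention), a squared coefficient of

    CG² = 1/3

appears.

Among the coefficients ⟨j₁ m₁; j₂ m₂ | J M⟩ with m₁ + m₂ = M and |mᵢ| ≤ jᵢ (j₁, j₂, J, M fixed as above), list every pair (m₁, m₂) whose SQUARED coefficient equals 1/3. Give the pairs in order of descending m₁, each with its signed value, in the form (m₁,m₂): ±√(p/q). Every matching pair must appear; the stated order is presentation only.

(0,1/2): −√(1/3)

Admissible pairs with m₁+m₂ = M = 1/2: (0,1/2), (1,-1/2)
  (m₁,m₂)=(1,-1/2): CG² = 2/3, CG = +√(2/3)
  (m₁,m₂)=(0,1/2): CG² = 1/3, CG = −√(1/3)   ← matches the target
Pairs with CG² = 1/3: (0,1/2): −√(1/3)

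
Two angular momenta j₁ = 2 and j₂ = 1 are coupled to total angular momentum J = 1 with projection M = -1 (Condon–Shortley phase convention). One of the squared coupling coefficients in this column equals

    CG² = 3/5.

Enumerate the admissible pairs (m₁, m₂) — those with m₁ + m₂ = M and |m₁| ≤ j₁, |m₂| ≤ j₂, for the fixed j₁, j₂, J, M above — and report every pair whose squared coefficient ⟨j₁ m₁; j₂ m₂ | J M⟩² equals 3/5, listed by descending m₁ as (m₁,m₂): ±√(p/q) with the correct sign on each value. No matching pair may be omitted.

Admissible pairs with m₁+m₂ = M = -1: (-2,1), (-1,0), (0,-1)
  (m₁,m₂)=(0,-1): CG² = 1/10, CG = +√(1/10)
  (m₁,m₂)=(-1,0): CG² = 3/10, CG = −√(3/10)
  (m₁,m₂)=(-2,1): CG² = 3/5, CG = +√(3/5)   ← matches the target
Pairs with CG² = 3/5: (-2,1): +√(3/5)

(-2,1): +√(3/5)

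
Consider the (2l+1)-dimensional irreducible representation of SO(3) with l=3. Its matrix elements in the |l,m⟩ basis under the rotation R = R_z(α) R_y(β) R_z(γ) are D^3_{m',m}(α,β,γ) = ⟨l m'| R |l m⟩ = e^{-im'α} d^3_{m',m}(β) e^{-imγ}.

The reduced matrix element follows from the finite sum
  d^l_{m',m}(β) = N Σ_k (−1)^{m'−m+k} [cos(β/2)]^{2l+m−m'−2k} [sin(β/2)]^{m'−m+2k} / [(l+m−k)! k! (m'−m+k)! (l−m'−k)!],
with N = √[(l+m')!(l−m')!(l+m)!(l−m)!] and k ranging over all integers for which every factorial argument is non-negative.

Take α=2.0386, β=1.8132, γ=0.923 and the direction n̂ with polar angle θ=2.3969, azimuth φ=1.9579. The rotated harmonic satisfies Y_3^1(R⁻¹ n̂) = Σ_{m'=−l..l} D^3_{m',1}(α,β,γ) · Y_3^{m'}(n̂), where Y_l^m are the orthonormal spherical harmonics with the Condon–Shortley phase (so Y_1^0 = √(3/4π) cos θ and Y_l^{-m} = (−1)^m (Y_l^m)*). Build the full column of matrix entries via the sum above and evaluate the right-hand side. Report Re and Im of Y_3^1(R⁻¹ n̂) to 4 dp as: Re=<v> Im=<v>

Need the full column D^3_{m',1} for m'=−3..3 at α=2.0386, β=1.8132, γ=0.9230.
cos(β/2)=0.616427, sin(β/2)=0.787412
d^3_{-3,1}: single k=4 term ⇒ +0.565741;  D = +0.261453-0.501702i
d^3_{-2,1}: k∈[3..4] ⇒ +0.723237 -0.590055 = +0.133182;  D = -0.133171-0.001679i
d^3_{-1,1}: k∈[2..4] ⇒ +0.537132 -1.168589 +0.238349 = -0.393108;  D = -0.172825-0.353079i
d^3_{0,1}: k∈[1..3] ⇒ +0.242772 -1.188400 +0.646373 = -0.299254;  D = -0.180579+0.238630i
d^3_{1,1}: k∈[0..2] ⇒ +0.054864 -0.716176 +0.876442 = +0.215130;  D = -0.211654-0.038513i
d^3_{2,1}: k∈[0..1] ⇒ -0.221620 +0.723237 = +0.501617;  D = +0.142386+0.480984i
d^3_{3,1}: single k=0 term ⇒ +0.346717;  D = +0.252358-0.237757i
Y_3^{m'}(θ=2.3969,φ=1.9579) and Σ D·Y over m':
  (+0.2615-0.5017i)·(+0.1191+0.0517i)  (-0.1332-0.0017i)·(+0.2468-0.2413i)  (-0.1728-0.3531i)·(-0.1408-0.3455i)  (-0.1806+0.2386i)·(+0.0814+0.0000i)  (-0.2117-0.0385i)·(+0.1408-0.3455i)  (+0.1424+0.4810i)·(+0.2468+0.2413i)  (+0.2524-0.2378i)·(-0.1191+0.0517i)
Y_3^1(R⁻¹ n̂) = -0.230339+0.376471i

Re=-0.2303 Im=0.3765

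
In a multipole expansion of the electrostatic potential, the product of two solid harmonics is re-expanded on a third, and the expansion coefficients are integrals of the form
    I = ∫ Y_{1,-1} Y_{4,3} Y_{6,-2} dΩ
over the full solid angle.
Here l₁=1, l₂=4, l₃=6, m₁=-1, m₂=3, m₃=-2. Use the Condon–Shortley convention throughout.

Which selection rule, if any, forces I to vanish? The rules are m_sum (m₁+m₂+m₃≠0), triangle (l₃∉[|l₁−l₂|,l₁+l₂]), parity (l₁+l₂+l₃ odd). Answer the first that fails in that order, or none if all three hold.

Σmᵢ = 0  ✓
l₃∈[|l₁−l₂|,l₁+l₂]=[3,5] required, l₃=6 fails  ✗
Σlᵢ = 11 ⇒ odd

triangle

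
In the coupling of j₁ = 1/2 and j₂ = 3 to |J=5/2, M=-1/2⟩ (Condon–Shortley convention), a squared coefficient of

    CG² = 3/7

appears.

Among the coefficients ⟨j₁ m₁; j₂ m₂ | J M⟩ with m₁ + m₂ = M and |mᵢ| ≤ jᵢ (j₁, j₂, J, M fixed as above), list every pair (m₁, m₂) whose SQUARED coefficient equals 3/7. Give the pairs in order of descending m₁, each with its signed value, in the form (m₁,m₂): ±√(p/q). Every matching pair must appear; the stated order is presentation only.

(-1/2,0): −√(3/7)

Admissible pairs with m₁+m₂ = M = -1/2: (-1/2,0), (1/2,-1)
  (m₁,m₂)=(1/2,-1): CG² = 4/7, CG = +√(4/7)
  (m₁,m₂)=(-1/2,0): CG² = 3/7, CG = −√(3/7)   ← matches the target
Pairs with CG² = 3/7: (-1/2,0): −√(3/7)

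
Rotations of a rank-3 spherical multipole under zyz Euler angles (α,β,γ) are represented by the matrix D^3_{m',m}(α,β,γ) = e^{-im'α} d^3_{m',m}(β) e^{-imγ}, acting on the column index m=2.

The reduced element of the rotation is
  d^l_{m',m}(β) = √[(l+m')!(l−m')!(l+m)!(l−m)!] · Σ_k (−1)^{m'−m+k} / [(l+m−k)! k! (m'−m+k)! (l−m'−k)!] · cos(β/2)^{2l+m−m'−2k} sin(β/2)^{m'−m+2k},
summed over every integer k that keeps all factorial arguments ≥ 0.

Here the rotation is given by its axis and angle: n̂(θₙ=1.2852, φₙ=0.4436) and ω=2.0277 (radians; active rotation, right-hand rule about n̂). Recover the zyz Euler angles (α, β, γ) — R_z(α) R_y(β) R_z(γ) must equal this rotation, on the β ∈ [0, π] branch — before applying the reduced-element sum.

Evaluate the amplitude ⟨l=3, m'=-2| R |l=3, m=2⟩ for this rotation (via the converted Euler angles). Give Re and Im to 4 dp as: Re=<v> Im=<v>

Re=-0.0907 Im=0.4395

Axis–angle → zyz. n̂ = (sinθₙcosφₙ, sinθₙsinφₙ, cosθₙ) = (+0.866627, +0.411809, +0.281730), ω = 2.0277.
R = I cosω + sinω [n̂]ₓ + (1−cosω) n̂n̂ᵀ gives
  R = [+0.641209, +0.261501, +0.721435; +0.767162, -0.196768, -0.610528; -0.017698, +0.944934, -0.326783]
β = atan2(√(R₁₃²+R₂₃²), R₃₃) = 1.903694; α = atan2(R₂₃, R₁₃) mod 2π = 5.580862; γ = atan2(R₃₂, −R₃₁) mod 2π = 1.552069
D^3_{-2,2}(5.5809,1.9037,1.5521) = e^{-i·-2·5.5809}·d^3_{-2,2}(1.9037)·e^{-i·2·1.5521}. Compute d first:
c=cos(1.903694/2)=0.580180, s=sin(1.903694/2)=0.814489; N=√[1·120·120·1]=120.000000
Admissible k: 4..5 (factorial args all ≥0)
  k=4: (−1)^0·120.0000/(24)·0.5802^2·0.8145^4 = +0.740687
  k=5: (−1)^1·120.0000/(120)·0.5802^0·0.8145^6 = -0.291951
d^3_{-2,2}(1.9037) = +0.740687 -0.291951 = +0.448736
D = (+0.165386-0.986229i)·(+0.448736)·(-0.999299-0.037446i) = -0.090734+0.439467i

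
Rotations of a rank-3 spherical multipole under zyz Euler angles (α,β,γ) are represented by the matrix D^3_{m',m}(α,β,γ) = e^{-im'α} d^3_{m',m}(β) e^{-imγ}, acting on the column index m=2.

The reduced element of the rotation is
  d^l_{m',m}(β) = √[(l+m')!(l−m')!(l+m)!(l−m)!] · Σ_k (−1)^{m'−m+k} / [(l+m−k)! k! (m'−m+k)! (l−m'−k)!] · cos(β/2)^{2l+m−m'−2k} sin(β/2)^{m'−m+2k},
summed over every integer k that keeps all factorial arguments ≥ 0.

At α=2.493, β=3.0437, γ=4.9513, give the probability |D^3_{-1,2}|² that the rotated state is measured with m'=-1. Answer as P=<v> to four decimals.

D^3_{-1,2}(2.4930,3.0437,4.9513) = e^{-i·-1·2.4930}·d^3_{-1,2}(3.0437)·e^{-i·2·4.9513}. Compute d first:
With c≡cos(β/2)=0.048927 and s≡sin(β/2)=0.998802, N=[2·24·120·1]^{1/2}=75.894664
The bounds max(0,m−m')=3 and min(l+m,l−m')=4 give 2 terms
  k=3: (−1)^0·75.8947/(12)·0.0489^3·0.9988^3 = +0.000738
  k=4: (−1)^1·75.8947/(24)·0.0489^1·0.9988^5 = -0.153796
d^3_{-1,2}(3.0437) = +0.000738 -0.153796 = -0.153058
|D^3_{-1,2}|² = |d^3_{-1,2}(β)|² = (-0.153058)² = 0.023427 (the z-rotation phases have unit modulus)

P=0.0234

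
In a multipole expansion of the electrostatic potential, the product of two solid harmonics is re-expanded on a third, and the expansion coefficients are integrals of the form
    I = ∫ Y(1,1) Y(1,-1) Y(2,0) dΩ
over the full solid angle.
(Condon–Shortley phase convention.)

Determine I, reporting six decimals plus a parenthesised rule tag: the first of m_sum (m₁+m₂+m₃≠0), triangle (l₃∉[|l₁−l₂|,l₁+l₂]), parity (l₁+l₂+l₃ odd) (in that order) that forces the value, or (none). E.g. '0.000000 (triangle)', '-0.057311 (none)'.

0.126157 (none)

Checks pass: Σm=0; 4 even; l₃=2∈[0,2].
(2·1+1)(2·1+1)(2·2+1) = 45
Δ: 0! 2! 2! / 5! → 1/30
sum: t=0:+1/1 = 1/1
3j²(1 1 2; 0 0 0) = Δ·Π!·Σ² = 2/15  (sign +1)
sum: t=0:+1/4 = 1/4
3j²(1 1 2; 1 -1 0) = Δ·Π!·Σ² = 1/30  (sign +1)
combine: 4πI² = 45·2/15·1/30 = 1/5
take √, sign +1: I = 0.12615663
No selection rule forces the value: the integral is nonzero (none).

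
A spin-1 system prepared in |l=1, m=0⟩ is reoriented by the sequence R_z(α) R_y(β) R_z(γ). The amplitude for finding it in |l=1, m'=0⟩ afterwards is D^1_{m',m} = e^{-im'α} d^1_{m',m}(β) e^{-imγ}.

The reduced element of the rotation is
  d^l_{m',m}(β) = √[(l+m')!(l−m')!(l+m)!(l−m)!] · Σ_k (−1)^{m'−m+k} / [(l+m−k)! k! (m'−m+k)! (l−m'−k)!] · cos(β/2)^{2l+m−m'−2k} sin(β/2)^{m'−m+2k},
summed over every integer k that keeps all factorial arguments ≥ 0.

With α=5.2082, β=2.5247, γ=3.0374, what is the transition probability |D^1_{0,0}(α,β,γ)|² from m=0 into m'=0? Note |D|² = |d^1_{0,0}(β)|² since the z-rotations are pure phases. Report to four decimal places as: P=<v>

P=0.6653

First d^1_{0,0}(β=2.5247), then the phase factors e^{-i(0)α} and e^{-i(0)γ}:
c=cos(2.524700/2)=0.303579, s=sin(2.524700/2)=0.952806; N=√[1·1·1·1]=1.000000
The bounds max(0,m−m')=0 and min(l+m,l−m')=1 give 2 terms
  k=0: (−1)^0·1.0000/(1)·0.3036^2·0.9528^0 = +0.092160
  k=1: (−1)^1·1.0000/(1)·0.3036^0·0.9528^2 = -0.907840
d^1_{0,0}(2.5247) = +0.092160 -0.907840 = -0.815680
|D^1_{0,0}|² = |d^1_{0,0}(β)|² = (-0.815680)² = 0.665334 (the z-rotation phases have unit modulus)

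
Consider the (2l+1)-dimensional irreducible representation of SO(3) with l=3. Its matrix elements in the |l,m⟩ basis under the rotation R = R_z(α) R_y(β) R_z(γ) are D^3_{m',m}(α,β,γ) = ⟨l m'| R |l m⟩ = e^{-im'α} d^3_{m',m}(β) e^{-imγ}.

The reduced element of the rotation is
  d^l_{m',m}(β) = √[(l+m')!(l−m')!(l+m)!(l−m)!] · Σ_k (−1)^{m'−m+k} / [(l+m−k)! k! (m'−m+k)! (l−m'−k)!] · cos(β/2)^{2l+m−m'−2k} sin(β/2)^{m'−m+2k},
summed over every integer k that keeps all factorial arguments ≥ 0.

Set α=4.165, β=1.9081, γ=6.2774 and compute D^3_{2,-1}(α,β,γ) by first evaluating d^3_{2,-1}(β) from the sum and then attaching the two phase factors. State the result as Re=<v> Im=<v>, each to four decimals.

First d^3_{2,-1}(β=1.9081), then the phase factors e^{-i(2)α} and e^{-i(-1)γ}:
Half-angle: c=0.578384, s=0.815765. N=√(120·1·2·24)=75.894664
k∈{0,1} keeps every argument non-negative
  k=0: (−1)^3·75.8947/(12)·0.5784^3·0.8158^3 = -0.664314
  k=1: (−1)^4·75.8947/(24)·0.5784^1·0.8158^5 = +0.660755
d^3_{2,-1}(1.9081) = -0.664314 +0.660755 = -0.003559
Attach z-rotation phases: D = e^{-i(2)(4.1650)}·(-0.003559)·e^{-i(-1)(6.2774)} = +0.001649+0.003154i

Re=0.0016 Im=0.0032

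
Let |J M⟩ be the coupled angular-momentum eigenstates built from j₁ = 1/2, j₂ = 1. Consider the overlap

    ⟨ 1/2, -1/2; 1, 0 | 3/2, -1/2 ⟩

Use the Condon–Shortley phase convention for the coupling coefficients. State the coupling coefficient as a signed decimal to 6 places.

+√(2/3) ≈ +0.816497

√[4·0!1!2!/4! · 0!1!1!1!1!2!] = √(2/3)
  +(−1)^0/∏(0,0,1,1,0,1)! = 1  (running 1)
⟨..|..⟩ = √(2/3)·(1) = +0.816497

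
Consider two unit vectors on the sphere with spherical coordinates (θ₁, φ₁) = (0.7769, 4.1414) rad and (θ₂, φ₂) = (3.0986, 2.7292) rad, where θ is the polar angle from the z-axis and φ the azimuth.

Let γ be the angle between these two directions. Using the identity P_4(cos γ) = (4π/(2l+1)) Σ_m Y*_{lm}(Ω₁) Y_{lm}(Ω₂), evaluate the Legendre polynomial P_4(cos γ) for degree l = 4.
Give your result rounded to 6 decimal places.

-0.405747

Expand P_4 via completeness: Σ_{m} conj(Y_{4,m}) at Ω₁ times Y_{4,m} at Ω₂ —
  m=-4: (-0.069940, -0.080852) × (-0.000000, 0.000002) = (0.000000, -0.000000)  (running Σ = (0.000000, -0.000000))
  m=-3: (0.304452, -0.043578) × (0.000033, 0.000094) = (0.000014, 0.000027)  (running Σ = (0.000014, 0.000027))
  m=-2: (-0.174979, 0.382725) × (0.002511, 0.002717) = (-0.001479, 0.000486)  (running Σ = (-0.001465, 0.000513))
  m=-1: (-0.071516, -0.111332) × (0.074204, 0.032463) = (-0.001693, -0.010583)  (running Σ = (-0.003158, -0.010070))
  m=0: (-0.339041, -0.000000) × (0.838481, 0.000000) = (-0.284279, -0.000000)  (running Σ = (-0.287437, -0.010070))
  m=1: (0.071516, -0.111332) × (-0.074204, 0.032463) = (-0.001693, 0.010583)  (running Σ = (-0.289130, 0.000513))
  m=2: (-0.174979, -0.382725) × (0.002511, -0.002717) = (-0.001479, -0.000486)  (running Σ = (-0.290609, 0.000027))
  m=3: (-0.304452, -0.043578) × (-0.000033, 0.000094) = (0.000014, -0.000027)  (running Σ = (-0.290595, -0.000000))
  m=4: (-0.069940, 0.080852) × (-0.000000, -0.000002) = (0.000000, 0.000000)  (running Σ = (-0.290595, 0.000000))
Σ over m = (-0.290595, 0.000000); ×(4π/9) → (-0.405747, 0.000000). Real part: -0.405747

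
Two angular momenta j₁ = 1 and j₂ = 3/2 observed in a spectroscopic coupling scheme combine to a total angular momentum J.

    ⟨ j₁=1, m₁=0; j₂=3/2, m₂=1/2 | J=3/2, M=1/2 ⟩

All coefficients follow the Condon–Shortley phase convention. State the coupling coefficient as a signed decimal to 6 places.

−√(1/15) ≈ -0.258199

j₁+j₂−J=1  J+j₁−j₂=1  J−j₁+j₂=2  j₁+j₂+J+1=5
(j₁±m₁, j₂±m₂, J±M) = (1,1,2,1,2,1)
P² = 4/15
sum k=0..1:
  [0] +1/2 = 1/2
  [1] −1/1 = -1
S = -1/2
C² = P²·S² = 1/15 ; C = -0.258199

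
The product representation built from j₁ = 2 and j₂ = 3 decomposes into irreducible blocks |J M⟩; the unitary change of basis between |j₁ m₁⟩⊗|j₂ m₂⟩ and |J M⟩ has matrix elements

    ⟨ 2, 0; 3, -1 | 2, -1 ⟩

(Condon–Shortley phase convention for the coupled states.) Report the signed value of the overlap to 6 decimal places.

triangle: 3!·1!·3!/8! = 36/40320
(j±m)!: 2!·2!·2!·4!·1!·3! = 1152
prefactor² = (2J+1)·Δ·N² = 36/7
  k=1: −1/(1!·2!·1!·1!·0!·2!) = -1/4
  k=2: +1/(2!·1!·0!·0!·1!·3!) = 1/12
Σ = -1/6  ⇒  CG² = 36/7·(-1/6)² = 1/7
CG = −√(1/7) = -0.377964

−√(1/7) ≈ -0.377964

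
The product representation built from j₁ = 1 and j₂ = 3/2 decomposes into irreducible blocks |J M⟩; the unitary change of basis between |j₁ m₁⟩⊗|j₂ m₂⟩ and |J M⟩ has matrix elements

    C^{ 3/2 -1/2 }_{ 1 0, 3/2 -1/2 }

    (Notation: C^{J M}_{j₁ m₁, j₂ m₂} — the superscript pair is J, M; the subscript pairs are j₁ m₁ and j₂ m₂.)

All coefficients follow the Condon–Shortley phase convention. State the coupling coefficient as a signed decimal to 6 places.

+√(1/15) = +0.258199

√[4·1!1!2!/5! · 1!1!1!2!1!2!] = √(4/15)
  +(−1)^0/∏(0,1,1,1,0,1)! = 1  (running 1)
  +(−1)^1/∏(1,0,0,0,1,2)! = -1/2  (running 1/2)
⟨..|..⟩ = √(4/15)·(1/2) = +0.258199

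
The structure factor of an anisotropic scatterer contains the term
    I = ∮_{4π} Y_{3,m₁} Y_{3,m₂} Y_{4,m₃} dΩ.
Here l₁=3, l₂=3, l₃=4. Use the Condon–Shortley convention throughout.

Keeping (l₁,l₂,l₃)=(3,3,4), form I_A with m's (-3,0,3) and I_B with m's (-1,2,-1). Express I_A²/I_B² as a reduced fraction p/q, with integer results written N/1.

Shared (l₁,l₂,l₃)=(3,3,4): N and (l;000)² cancel in I_A²/I_B².
A: Δ = 2!·4!·4!/11! = 1/34650; Racah Σ t=2..2: t=2:+1/288 = 1/288; ⇒ 3j(3 3 4; -3 0 3)² = 1/22, sgn -1
B: Δ = 2!·4!·4!/11! = 1/34650; Racah Σ t=1..2: t=1:−1/144 t=2:+1/48 = 1/72; ⇒ 3j(3 3 4; -1 2 -1)² = 16/693, sgn -1
I_A²/I_B² = (1/22)/(16/693) = 63/32

63/32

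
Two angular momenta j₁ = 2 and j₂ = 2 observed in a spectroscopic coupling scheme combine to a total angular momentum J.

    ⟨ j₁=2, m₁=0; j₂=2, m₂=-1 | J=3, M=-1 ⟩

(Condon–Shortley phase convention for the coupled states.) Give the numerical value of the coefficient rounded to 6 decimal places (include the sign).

triangle: 1!×3!×3!/8! = 36/40320
(j±m)!: 2!×2!×1!×3!×2!×4! = 1152
prefactor² = (2J+1)×Δ×N² = 36/5
  k=0: +1/(0!×1!×2!×1!×1!×2!) = 1/4
  k=1: −1/(1!×0!×1!×0!×2!×3!) = -1/12
Σ = 1/6  ⇒  CG² = 36/5×(1/6)² = 1/5
CG = +√(1/5) = +0.447214

+0.447214  (= +√(1/5))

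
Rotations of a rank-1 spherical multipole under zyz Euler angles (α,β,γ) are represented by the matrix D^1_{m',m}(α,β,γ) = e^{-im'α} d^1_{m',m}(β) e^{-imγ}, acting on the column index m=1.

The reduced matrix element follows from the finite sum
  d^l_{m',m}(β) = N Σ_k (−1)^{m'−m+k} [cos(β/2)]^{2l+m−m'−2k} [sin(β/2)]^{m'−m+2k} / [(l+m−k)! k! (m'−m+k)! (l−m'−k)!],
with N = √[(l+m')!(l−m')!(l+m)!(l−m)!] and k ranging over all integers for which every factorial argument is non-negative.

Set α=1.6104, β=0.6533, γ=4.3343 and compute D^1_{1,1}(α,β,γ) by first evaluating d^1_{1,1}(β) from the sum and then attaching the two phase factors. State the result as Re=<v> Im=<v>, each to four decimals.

Re=0.8461 Im=0.2979

Split into d^1_{1,1}(β=0.6533) × two z-phases.
c=cos(0.653300/2)=0.947123, s=sin(0.653300/2)=0.320872; N=√[2·1·2·1]=2.000000
k: max(0,(1)−(1))=0 … min(1+(1),1−(1))=0
  k=0: (−1)^0·2.0000/(2)·0.9471^2·0.3209^0 = +0.897041
d^1_{1,1}(0.6533) = +0.897041
D = (-0.039593-0.999216i)·(+0.897041)·(-0.369145+0.929372i) = +0.846142+0.297870i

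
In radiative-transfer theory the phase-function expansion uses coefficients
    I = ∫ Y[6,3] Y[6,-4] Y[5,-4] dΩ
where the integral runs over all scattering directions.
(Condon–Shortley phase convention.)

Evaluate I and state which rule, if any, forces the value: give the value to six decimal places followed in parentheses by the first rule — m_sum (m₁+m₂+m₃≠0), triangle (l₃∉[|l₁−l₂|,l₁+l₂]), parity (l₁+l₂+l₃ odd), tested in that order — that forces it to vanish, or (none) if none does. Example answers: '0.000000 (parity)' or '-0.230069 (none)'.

Σmᵢ = -5 ≠ 0, so the φ-integral vanishes; I = 0

0.000000 (m_sum)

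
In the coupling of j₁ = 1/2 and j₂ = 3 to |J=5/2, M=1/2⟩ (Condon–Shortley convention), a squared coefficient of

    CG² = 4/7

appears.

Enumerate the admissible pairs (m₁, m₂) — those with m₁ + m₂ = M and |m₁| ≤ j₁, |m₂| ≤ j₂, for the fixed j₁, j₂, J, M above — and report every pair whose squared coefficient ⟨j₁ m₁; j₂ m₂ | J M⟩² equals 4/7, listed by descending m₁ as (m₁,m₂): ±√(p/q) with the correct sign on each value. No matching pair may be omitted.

Admissible pairs with m₁+m₂ = M = 1/2: (-1/2,1), (1/2,0)
  (m₁,m₂)=(1/2,0): CG² = 3/7, CG = +√(3/7)
  (m₁,m₂)=(-1/2,1): CG² = 4/7, CG = −√(4/7)   ← matches the target
Pairs with CG² = 4/7: (-1/2,1): −√(4/7)

(-1/2,1): −√(4/7)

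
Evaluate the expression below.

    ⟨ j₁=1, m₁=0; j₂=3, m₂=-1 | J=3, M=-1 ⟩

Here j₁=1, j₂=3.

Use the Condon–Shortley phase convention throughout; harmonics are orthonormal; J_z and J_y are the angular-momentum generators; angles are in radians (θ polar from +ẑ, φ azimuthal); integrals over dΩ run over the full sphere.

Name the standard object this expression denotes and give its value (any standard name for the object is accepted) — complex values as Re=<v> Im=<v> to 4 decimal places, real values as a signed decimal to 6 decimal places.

Clebsch–Gordan coefficient, +√(1/12) ≈ +0.288675

This is a Clebsch–Gordan (vector-coupling) coefficient.
√[7·1!1!5!/8! · 1!1!2!4!2!4!] = √(48)
  +(−1)^0/∏(0,1,1,2,0,3)! = 1/12  (running 1/12)
  +(−1)^1/∏(1,0,0,1,1,4)! = -1/24  (running 1/24)
⟨..|..⟩ = √(48)·(1/24) = +0.288675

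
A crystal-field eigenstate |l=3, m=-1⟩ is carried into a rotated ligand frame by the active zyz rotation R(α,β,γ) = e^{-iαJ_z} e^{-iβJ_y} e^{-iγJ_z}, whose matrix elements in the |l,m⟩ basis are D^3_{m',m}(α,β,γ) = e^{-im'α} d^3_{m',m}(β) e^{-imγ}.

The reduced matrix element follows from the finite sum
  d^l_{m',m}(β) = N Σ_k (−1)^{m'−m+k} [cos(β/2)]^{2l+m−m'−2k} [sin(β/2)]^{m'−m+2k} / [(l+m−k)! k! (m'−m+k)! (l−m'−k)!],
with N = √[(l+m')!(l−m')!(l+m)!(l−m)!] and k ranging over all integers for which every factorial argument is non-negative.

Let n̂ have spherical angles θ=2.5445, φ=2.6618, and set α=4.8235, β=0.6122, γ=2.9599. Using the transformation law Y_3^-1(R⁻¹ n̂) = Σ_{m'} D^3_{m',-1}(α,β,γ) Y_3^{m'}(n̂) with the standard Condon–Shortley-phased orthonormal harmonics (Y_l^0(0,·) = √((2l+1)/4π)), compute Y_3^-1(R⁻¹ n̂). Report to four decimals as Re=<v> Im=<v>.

Re=-0.2586 Im=-0.3622

Need the full column D^3_{m',-1} for m'=−3..3 at α=4.8235, β=0.6122, γ=2.9599.
cos(β/2)=0.953516, sin(β/2)=0.301342
d^3_{-3,-1}: single k=2 term ⇒ +0.290722;  D = +0.043916-0.287386i
d^3_{-2,-1}: k∈[1..2] ⇒ +0.751104 -0.150035 = +0.601068;  D = +0.600575+0.024354i
d^3_{-1,-1}: k∈[0..2] ⇒ +0.751568 -0.600512 +0.044983 = +0.196038;  D = +0.013825+0.195550i
d^3_{0,-1}: k∈[0..2] ⇒ -0.822793 +0.246533 -0.008208 = -0.584467;  D = +0.574847-0.105610i
d^3_{1,-1}: k∈[0..2] ⇒ +0.450384 -0.059977 +0.000749 = +0.391156;  D = -0.112902-0.374508i
d^3_{2,-1}: k∈[0..1] ⇒ -0.150035 +0.007493 = -0.142543;  D = -0.131072+0.056022i
d^3_{3,-1}: single k=0 term ⇒ +0.029036;  D = +0.014302+0.025270i
Y_3^{m'}(θ=2.5445,φ=2.6618) and Σ D·Y over m':
  (+0.0439-0.2874i)·(-0.0097-0.0735i)  (+0.6006+0.0244i)·(-0.1533-0.2188i)  (+0.0138+0.1955i)·(-0.3900-0.2029i)  (+0.5748-0.1056i)·(-0.1294+0.0000i)  (-0.1129-0.3745i)·(+0.3900-0.2029i)  (-0.1311+0.0560i)·(-0.1533+0.2188i)  (+0.0143+0.0253i)·(+0.0097-0.0735i)
Y_3^-1(R⁻¹ n̂) = -0.258613-0.362185i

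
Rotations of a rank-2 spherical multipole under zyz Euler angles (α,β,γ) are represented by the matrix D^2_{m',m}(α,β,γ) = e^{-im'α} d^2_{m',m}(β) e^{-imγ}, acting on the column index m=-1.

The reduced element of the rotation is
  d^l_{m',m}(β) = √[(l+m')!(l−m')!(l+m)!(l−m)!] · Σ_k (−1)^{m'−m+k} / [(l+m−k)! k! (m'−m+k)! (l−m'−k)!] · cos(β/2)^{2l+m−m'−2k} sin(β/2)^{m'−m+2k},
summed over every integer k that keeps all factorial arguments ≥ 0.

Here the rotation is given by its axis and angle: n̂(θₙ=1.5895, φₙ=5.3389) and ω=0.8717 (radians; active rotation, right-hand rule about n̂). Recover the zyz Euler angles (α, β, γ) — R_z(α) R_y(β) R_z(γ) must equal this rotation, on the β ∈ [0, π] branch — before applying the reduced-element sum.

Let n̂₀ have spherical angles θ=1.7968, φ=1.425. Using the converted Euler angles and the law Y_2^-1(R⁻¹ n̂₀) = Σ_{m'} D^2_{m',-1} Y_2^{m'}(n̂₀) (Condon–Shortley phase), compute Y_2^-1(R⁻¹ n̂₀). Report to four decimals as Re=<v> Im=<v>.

Axis–angle → zyz. n̂ = (sinθₙcosφₙ, sinθₙsinφₙ, cosθₙ) = (+0.586219, -0.809936, -0.018703), ω = 0.8717.
R = I cosω + sinω [n̂]ₓ + (1−cosω) n̂n̂ᵀ gives
  R = [+0.766030, -0.154938, -0.623853; -0.183569, +0.877372, -0.443307; +0.616036, +0.454106, +0.643651]
β = atan2(√(R₁₃²+R₂₃²), R₃₃) = 0.871537; α = atan2(R₂₃, R₁₃) mod 2π = 3.759394; γ = atan2(R₃₂, −R₃₁) mod 2π = 2.506372
Need the full column D^2_{m',-1} for m'=−2..2 at α=3.7594, β=0.8715, γ=2.5064.
cos(β/2)=0.906546, sin(β/2)=0.422107
d^2_{-2,-1}: single k=1 term ⇒ +0.628959;  D = -0.518967-0.355335i
d^2_{-1,-1}: k∈[0..1] ⇒ +0.675397 -0.439285 = +0.236112;  D = +0.236076-0.004113i
d^2_{0,-1}: k∈[0..1] ⇒ -0.770314 +0.167007 = -0.603307;  D = +0.485627-0.357976i
d^2_{1,-1}: k∈[0..1] ⇒ +0.439285 -0.031746 = +0.407539;  D = +0.127337-0.387135i
d^2_{2,-1}: single k=0 term ⇒ -0.136360;  D = -0.040301-0.130269i
Y_2^{m'}(θ=1.7968,φ=1.425) and Σ D·Y over m':
  (-0.5190-0.3553i)·(-0.3514-0.1055i)  (+0.2361-0.0041i)·(-0.0245+0.1669i)  (+0.4856-0.3580i)·(-0.2679+0.0000i)  (+0.1273-0.3871i)·(+0.0245+0.1669i)  (-0.0403-0.1303i)·(-0.3514+0.1055i)
Y_2^-1(R⁻¹ n̂) = +0.105337+0.368290i

Re=0.1053 Im=0.3683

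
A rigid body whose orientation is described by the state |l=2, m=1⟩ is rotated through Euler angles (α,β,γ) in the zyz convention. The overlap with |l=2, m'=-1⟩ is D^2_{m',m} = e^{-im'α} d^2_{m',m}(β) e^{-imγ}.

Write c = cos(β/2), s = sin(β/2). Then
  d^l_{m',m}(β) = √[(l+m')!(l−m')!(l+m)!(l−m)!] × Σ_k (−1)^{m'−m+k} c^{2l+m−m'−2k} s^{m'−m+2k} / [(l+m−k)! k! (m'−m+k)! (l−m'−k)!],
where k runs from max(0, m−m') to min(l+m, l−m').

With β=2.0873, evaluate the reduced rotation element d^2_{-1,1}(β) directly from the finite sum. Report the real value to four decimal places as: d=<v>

d^2_{-1,1}(β=2.0873) via the finite sum:
Half-angle: c=0.503069, s=0.864246. N=√(1·6·6·1)=6.000000
The bounds max(0,m−m')=2 and min(l+m,l−m')=3 give 2 terms
  k=2: (−1)^0·6.0000/(2)·0.5031^2·0.8642^2 = +0.567089
  k=3: (−1)^1·6.0000/(6)·0.5031^0·0.8642^4 = -0.557892
d^2_{-1,1}(2.0873) = +0.567089 -0.557892 = +0.009198

d=0.0092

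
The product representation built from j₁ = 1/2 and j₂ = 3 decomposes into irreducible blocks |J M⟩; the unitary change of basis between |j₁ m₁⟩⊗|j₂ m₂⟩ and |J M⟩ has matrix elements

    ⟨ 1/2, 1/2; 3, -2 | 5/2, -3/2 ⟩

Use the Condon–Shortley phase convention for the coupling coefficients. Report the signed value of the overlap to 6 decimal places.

+√(5/7) ≈ +0.845154

triangle: 1!·0!·5!/7! = 120/5040
(j±m)!: 1!·0!·1!·5!·1!·4! = 2880
prefactor² = (2J+1)·Δ·N² = 2880/7
  k=0: +1/(0!·1!·0!·1!·0!·4!) = 1/24
Σ = 1/24  ⇒  CG² = 2880/7·(1/24)² = 5/7
CG = +√(5/7) = +0.845154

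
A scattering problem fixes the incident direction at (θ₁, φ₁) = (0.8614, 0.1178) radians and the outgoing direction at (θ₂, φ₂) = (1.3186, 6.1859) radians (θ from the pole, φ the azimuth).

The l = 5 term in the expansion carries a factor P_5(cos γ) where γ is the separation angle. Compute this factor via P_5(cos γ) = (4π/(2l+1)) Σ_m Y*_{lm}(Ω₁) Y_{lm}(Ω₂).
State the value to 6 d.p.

Addition theorem: P_5(cos γ) = (4π/11) Σ_m Y*_{lm}(Ω₁) Y_{lm}(Ω₂), m = −5…5:
  m=-5: (0.09705 + 0.06484j) × (0.34938 + 0.18475j) = 0.02193 + 0.04059j  (running Σ = 0.02193 + 0.04059j)
  m=-4: (0.28234 + 0.14384j) × (0.29797 + 0.12218j) = 0.06655 + 0.07736j  (running Σ = 0.08848 + 0.11794j)
  m=-3: (0.39962 + 0.14741j) × (-0.13226 - 0.03974j) = -0.04700 - 0.03538j  (running Σ = 0.04149 + 0.08257j)
  m=-2: (0.16863 + 0.04048j) × (-0.31640 - 0.06235j) = -0.05083 - 0.02332j  (running Σ = -0.00934 + 0.05925j)
  m=-1: (-0.27985 - 0.03312j) × (0.06473 + 0.00632j) = -0.01791 - 0.00391j  (running Σ = -0.02725 + 0.05534j)
  m=0: (-0.25588 + 0.00000j) × (0.31767 + 0.00000j) = -0.08129 + 0.00000j  (running Σ = -0.10853 + 0.05534j)
  m=1: (0.27985 - 0.03312j) × (-0.06473 + 0.00632j) = -0.01791 + 0.00391j  (running Σ = -0.12644 + 0.05925j)
  m=2: (0.16863 - 0.04048j) × (-0.31640 + 0.06235j) = -0.05083 + 0.02332j  (running Σ = -0.17727 + 0.08257j)
  m=3: (-0.39962 + 0.14741j) × (0.13226 - 0.03974j) = -0.04700 + 0.03538j  (running Σ = -0.22427 + 0.11794j)
  m=4: (0.28234 - 0.14384j) × (0.29797 - 0.12218j) = 0.06655 - 0.07736j  (running Σ = -0.15771 + 0.04059j)
  m=5: (-0.09705 + 0.06484j) × (-0.34938 + 0.18475j) = 0.02193 - 0.04059j  (running Σ = -0.13578 + 0.00000j)
Σ over m = -0.13578 + 0.00000j; ×(4π/11) → -0.15512 + 0.00000j. Real part: -0.155119

-0.155119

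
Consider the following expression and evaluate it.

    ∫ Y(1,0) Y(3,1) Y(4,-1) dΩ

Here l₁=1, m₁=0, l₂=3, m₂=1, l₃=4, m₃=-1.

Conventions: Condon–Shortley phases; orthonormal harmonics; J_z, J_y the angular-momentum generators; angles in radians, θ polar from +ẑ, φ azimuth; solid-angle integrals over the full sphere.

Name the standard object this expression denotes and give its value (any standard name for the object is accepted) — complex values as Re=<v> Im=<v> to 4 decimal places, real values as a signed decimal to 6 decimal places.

This is a Gaunt coefficient — the integral of a triple product of spherical harmonics over the sphere.
Rules hold: Σm=0, L=8 even, 2≤4≤4.
N = 3·7·9 = 189
Δ = 0!·2!·6!/9! = 1/252
Racah Σ t=0..0: t=0:+1/36 = 1/36
⇒ 3j(1 3 4; 0 0 0)² = 4/63, sgn +1
Racah Σ t=0..0: t=0:+1/48 = 1/48
⇒ 3j(1 3 4; 0 1 -1)² = 5/84, sgn -1
4πI² = N·(3j₀)²·(3jₘ)² = 5/7
I = -1·√(0.714286/4π) = -0.23841361

Gaunt coefficient, -0.238414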